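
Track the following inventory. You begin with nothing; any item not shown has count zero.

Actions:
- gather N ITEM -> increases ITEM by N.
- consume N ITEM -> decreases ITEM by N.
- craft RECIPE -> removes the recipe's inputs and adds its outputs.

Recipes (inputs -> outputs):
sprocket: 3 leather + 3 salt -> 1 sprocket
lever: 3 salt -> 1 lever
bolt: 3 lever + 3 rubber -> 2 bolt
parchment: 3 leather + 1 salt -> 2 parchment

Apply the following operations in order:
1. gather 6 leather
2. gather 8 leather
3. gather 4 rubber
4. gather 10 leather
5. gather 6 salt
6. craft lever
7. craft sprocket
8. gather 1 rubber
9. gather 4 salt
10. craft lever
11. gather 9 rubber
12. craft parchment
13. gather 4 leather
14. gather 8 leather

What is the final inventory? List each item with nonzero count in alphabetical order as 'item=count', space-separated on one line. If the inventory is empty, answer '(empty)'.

After 1 (gather 6 leather): leather=6
After 2 (gather 8 leather): leather=14
After 3 (gather 4 rubber): leather=14 rubber=4
After 4 (gather 10 leather): leather=24 rubber=4
After 5 (gather 6 salt): leather=24 rubber=4 salt=6
After 6 (craft lever): leather=24 lever=1 rubber=4 salt=3
After 7 (craft sprocket): leather=21 lever=1 rubber=4 sprocket=1
After 8 (gather 1 rubber): leather=21 lever=1 rubber=5 sprocket=1
After 9 (gather 4 salt): leather=21 lever=1 rubber=5 salt=4 sprocket=1
After 10 (craft lever): leather=21 lever=2 rubber=5 salt=1 sprocket=1
After 11 (gather 9 rubber): leather=21 lever=2 rubber=14 salt=1 sprocket=1
After 12 (craft parchment): leather=18 lever=2 parchment=2 rubber=14 sprocket=1
After 13 (gather 4 leather): leather=22 lever=2 parchment=2 rubber=14 sprocket=1
After 14 (gather 8 leather): leather=30 lever=2 parchment=2 rubber=14 sprocket=1

Answer: leather=30 lever=2 parchment=2 rubber=14 sprocket=1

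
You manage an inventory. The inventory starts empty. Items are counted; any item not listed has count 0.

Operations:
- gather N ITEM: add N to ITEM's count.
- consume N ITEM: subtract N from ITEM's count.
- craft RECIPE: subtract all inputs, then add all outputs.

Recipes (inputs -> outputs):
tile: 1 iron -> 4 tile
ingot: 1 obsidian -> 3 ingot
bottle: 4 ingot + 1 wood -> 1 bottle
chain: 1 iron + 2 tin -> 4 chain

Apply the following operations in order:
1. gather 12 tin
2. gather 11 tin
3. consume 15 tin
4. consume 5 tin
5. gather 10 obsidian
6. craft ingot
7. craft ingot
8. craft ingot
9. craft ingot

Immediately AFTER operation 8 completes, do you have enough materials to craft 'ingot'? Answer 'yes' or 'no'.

Answer: yes

Derivation:
After 1 (gather 12 tin): tin=12
After 2 (gather 11 tin): tin=23
After 3 (consume 15 tin): tin=8
After 4 (consume 5 tin): tin=3
After 5 (gather 10 obsidian): obsidian=10 tin=3
After 6 (craft ingot): ingot=3 obsidian=9 tin=3
After 7 (craft ingot): ingot=6 obsidian=8 tin=3
After 8 (craft ingot): ingot=9 obsidian=7 tin=3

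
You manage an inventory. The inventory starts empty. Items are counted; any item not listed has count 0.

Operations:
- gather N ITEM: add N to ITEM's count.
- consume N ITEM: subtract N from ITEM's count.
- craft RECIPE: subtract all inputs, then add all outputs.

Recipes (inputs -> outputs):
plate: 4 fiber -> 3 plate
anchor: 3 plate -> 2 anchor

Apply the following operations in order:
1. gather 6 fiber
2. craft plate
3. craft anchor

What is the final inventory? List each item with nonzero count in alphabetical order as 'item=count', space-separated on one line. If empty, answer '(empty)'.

After 1 (gather 6 fiber): fiber=6
After 2 (craft plate): fiber=2 plate=3
After 3 (craft anchor): anchor=2 fiber=2

Answer: anchor=2 fiber=2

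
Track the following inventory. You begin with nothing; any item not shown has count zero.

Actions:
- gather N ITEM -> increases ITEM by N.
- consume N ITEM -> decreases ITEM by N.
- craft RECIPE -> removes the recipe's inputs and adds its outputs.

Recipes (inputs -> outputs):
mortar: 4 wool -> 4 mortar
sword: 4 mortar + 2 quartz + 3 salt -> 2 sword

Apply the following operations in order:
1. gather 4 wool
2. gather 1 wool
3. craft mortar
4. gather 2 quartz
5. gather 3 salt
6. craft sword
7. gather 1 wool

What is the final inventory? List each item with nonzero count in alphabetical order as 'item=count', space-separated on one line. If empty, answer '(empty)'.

After 1 (gather 4 wool): wool=4
After 2 (gather 1 wool): wool=5
After 3 (craft mortar): mortar=4 wool=1
After 4 (gather 2 quartz): mortar=4 quartz=2 wool=1
After 5 (gather 3 salt): mortar=4 quartz=2 salt=3 wool=1
After 6 (craft sword): sword=2 wool=1
After 7 (gather 1 wool): sword=2 wool=2

Answer: sword=2 wool=2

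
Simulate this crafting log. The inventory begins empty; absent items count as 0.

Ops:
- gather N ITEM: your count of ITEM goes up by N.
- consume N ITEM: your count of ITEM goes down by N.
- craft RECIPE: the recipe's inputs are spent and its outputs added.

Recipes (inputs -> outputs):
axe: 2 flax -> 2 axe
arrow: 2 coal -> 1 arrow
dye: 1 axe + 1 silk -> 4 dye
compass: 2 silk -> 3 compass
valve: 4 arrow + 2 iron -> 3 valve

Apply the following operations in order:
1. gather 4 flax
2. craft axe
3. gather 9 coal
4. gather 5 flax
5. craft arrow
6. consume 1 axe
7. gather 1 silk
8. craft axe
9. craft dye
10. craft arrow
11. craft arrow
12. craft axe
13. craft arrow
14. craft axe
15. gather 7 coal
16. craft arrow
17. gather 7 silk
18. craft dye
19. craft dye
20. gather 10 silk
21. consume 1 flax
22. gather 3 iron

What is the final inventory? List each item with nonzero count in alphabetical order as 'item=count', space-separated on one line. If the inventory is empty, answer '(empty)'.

Answer: arrow=5 axe=4 coal=6 dye=12 iron=3 silk=15

Derivation:
After 1 (gather 4 flax): flax=4
After 2 (craft axe): axe=2 flax=2
After 3 (gather 9 coal): axe=2 coal=9 flax=2
After 4 (gather 5 flax): axe=2 coal=9 flax=7
After 5 (craft arrow): arrow=1 axe=2 coal=7 flax=7
After 6 (consume 1 axe): arrow=1 axe=1 coal=7 flax=7
After 7 (gather 1 silk): arrow=1 axe=1 coal=7 flax=7 silk=1
After 8 (craft axe): arrow=1 axe=3 coal=7 flax=5 silk=1
After 9 (craft dye): arrow=1 axe=2 coal=7 dye=4 flax=5
After 10 (craft arrow): arrow=2 axe=2 coal=5 dye=4 flax=5
After 11 (craft arrow): arrow=3 axe=2 coal=3 dye=4 flax=5
After 12 (craft axe): arrow=3 axe=4 coal=3 dye=4 flax=3
After 13 (craft arrow): arrow=4 axe=4 coal=1 dye=4 flax=3
After 14 (craft axe): arrow=4 axe=6 coal=1 dye=4 flax=1
After 15 (gather 7 coal): arrow=4 axe=6 coal=8 dye=4 flax=1
After 16 (craft arrow): arrow=5 axe=6 coal=6 dye=4 flax=1
After 17 (gather 7 silk): arrow=5 axe=6 coal=6 dye=4 flax=1 silk=7
After 18 (craft dye): arrow=5 axe=5 coal=6 dye=8 flax=1 silk=6
After 19 (craft dye): arrow=5 axe=4 coal=6 dye=12 flax=1 silk=5
After 20 (gather 10 silk): arrow=5 axe=4 coal=6 dye=12 flax=1 silk=15
After 21 (consume 1 flax): arrow=5 axe=4 coal=6 dye=12 silk=15
After 22 (gather 3 iron): arrow=5 axe=4 coal=6 dye=12 iron=3 silk=15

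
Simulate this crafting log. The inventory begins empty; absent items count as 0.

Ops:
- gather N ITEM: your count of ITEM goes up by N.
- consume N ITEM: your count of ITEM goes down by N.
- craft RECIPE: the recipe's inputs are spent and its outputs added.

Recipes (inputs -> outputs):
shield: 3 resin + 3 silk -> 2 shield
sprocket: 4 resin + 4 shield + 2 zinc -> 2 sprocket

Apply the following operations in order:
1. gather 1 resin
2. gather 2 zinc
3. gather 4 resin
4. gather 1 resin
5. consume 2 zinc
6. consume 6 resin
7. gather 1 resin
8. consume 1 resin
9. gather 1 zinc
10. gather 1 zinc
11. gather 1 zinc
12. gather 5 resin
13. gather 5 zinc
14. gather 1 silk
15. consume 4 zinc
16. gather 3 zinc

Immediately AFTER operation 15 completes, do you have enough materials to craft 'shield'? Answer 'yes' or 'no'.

After 1 (gather 1 resin): resin=1
After 2 (gather 2 zinc): resin=1 zinc=2
After 3 (gather 4 resin): resin=5 zinc=2
After 4 (gather 1 resin): resin=6 zinc=2
After 5 (consume 2 zinc): resin=6
After 6 (consume 6 resin): (empty)
After 7 (gather 1 resin): resin=1
After 8 (consume 1 resin): (empty)
After 9 (gather 1 zinc): zinc=1
After 10 (gather 1 zinc): zinc=2
After 11 (gather 1 zinc): zinc=3
After 12 (gather 5 resin): resin=5 zinc=3
After 13 (gather 5 zinc): resin=5 zinc=8
After 14 (gather 1 silk): resin=5 silk=1 zinc=8
After 15 (consume 4 zinc): resin=5 silk=1 zinc=4

Answer: no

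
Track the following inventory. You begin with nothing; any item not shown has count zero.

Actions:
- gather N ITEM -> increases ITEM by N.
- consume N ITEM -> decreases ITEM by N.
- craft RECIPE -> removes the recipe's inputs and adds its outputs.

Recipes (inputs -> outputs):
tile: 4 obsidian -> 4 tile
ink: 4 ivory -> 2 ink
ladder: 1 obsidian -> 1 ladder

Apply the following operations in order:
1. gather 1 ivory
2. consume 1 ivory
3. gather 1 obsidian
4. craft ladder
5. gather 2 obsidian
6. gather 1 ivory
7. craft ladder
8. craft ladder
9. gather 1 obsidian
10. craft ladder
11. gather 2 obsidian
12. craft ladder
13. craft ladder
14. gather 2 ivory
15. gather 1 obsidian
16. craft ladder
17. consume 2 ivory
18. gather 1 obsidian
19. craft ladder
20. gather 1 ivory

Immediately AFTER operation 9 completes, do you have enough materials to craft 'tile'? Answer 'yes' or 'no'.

Answer: no

Derivation:
After 1 (gather 1 ivory): ivory=1
After 2 (consume 1 ivory): (empty)
After 3 (gather 1 obsidian): obsidian=1
After 4 (craft ladder): ladder=1
After 5 (gather 2 obsidian): ladder=1 obsidian=2
After 6 (gather 1 ivory): ivory=1 ladder=1 obsidian=2
After 7 (craft ladder): ivory=1 ladder=2 obsidian=1
After 8 (craft ladder): ivory=1 ladder=3
After 9 (gather 1 obsidian): ivory=1 ladder=3 obsidian=1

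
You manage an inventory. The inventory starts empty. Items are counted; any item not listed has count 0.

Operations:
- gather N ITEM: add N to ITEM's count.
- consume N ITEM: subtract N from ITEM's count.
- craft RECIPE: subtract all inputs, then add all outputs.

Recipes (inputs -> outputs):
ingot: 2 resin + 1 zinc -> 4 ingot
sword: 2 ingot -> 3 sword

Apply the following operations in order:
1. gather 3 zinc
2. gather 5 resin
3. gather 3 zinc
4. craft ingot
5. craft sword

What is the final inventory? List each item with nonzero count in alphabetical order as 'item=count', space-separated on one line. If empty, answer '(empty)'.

Answer: ingot=2 resin=3 sword=3 zinc=5

Derivation:
After 1 (gather 3 zinc): zinc=3
After 2 (gather 5 resin): resin=5 zinc=3
After 3 (gather 3 zinc): resin=5 zinc=6
After 4 (craft ingot): ingot=4 resin=3 zinc=5
After 5 (craft sword): ingot=2 resin=3 sword=3 zinc=5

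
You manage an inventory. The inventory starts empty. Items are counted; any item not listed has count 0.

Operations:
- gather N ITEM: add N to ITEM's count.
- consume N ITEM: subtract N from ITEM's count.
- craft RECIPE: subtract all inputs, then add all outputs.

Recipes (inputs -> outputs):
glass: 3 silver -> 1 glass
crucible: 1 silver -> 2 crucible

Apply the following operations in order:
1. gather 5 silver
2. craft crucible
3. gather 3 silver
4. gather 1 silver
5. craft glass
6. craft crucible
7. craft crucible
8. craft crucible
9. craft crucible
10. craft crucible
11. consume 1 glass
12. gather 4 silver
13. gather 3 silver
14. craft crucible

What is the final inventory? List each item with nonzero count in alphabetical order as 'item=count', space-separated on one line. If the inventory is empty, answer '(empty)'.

After 1 (gather 5 silver): silver=5
After 2 (craft crucible): crucible=2 silver=4
After 3 (gather 3 silver): crucible=2 silver=7
After 4 (gather 1 silver): crucible=2 silver=8
After 5 (craft glass): crucible=2 glass=1 silver=5
After 6 (craft crucible): crucible=4 glass=1 silver=4
After 7 (craft crucible): crucible=6 glass=1 silver=3
After 8 (craft crucible): crucible=8 glass=1 silver=2
After 9 (craft crucible): crucible=10 glass=1 silver=1
After 10 (craft crucible): crucible=12 glass=1
After 11 (consume 1 glass): crucible=12
After 12 (gather 4 silver): crucible=12 silver=4
After 13 (gather 3 silver): crucible=12 silver=7
After 14 (craft crucible): crucible=14 silver=6

Answer: crucible=14 silver=6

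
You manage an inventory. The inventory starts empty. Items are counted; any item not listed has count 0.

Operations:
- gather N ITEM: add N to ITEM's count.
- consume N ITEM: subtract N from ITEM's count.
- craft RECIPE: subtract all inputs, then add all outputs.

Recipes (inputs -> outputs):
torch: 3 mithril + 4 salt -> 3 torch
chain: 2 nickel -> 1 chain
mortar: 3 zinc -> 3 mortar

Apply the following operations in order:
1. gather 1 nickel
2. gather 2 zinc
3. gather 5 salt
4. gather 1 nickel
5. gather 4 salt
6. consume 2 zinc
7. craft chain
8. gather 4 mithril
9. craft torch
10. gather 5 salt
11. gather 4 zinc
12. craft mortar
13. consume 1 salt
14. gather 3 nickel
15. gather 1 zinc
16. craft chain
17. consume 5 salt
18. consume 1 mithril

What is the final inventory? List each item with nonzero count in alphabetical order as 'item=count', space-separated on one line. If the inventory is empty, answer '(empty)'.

Answer: chain=2 mortar=3 nickel=1 salt=4 torch=3 zinc=2

Derivation:
After 1 (gather 1 nickel): nickel=1
After 2 (gather 2 zinc): nickel=1 zinc=2
After 3 (gather 5 salt): nickel=1 salt=5 zinc=2
After 4 (gather 1 nickel): nickel=2 salt=5 zinc=2
After 5 (gather 4 salt): nickel=2 salt=9 zinc=2
After 6 (consume 2 zinc): nickel=2 salt=9
After 7 (craft chain): chain=1 salt=9
After 8 (gather 4 mithril): chain=1 mithril=4 salt=9
After 9 (craft torch): chain=1 mithril=1 salt=5 torch=3
After 10 (gather 5 salt): chain=1 mithril=1 salt=10 torch=3
After 11 (gather 4 zinc): chain=1 mithril=1 salt=10 torch=3 zinc=4
After 12 (craft mortar): chain=1 mithril=1 mortar=3 salt=10 torch=3 zinc=1
After 13 (consume 1 salt): chain=1 mithril=1 mortar=3 salt=9 torch=3 zinc=1
After 14 (gather 3 nickel): chain=1 mithril=1 mortar=3 nickel=3 salt=9 torch=3 zinc=1
After 15 (gather 1 zinc): chain=1 mithril=1 mortar=3 nickel=3 salt=9 torch=3 zinc=2
After 16 (craft chain): chain=2 mithril=1 mortar=3 nickel=1 salt=9 torch=3 zinc=2
After 17 (consume 5 salt): chain=2 mithril=1 mortar=3 nickel=1 salt=4 torch=3 zinc=2
After 18 (consume 1 mithril): chain=2 mortar=3 nickel=1 salt=4 torch=3 zinc=2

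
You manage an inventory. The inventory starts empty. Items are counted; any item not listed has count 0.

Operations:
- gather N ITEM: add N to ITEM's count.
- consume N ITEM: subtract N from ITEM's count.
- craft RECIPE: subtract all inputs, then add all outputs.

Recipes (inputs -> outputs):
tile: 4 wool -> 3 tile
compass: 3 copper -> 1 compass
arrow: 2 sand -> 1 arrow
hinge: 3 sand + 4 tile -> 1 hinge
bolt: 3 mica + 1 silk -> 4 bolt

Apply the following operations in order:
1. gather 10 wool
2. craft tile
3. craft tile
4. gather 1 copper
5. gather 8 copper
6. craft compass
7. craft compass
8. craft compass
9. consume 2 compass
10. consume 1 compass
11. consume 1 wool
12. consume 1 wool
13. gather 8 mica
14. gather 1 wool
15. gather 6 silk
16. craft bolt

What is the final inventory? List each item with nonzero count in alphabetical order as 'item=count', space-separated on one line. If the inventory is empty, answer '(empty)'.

Answer: bolt=4 mica=5 silk=5 tile=6 wool=1

Derivation:
After 1 (gather 10 wool): wool=10
After 2 (craft tile): tile=3 wool=6
After 3 (craft tile): tile=6 wool=2
After 4 (gather 1 copper): copper=1 tile=6 wool=2
After 5 (gather 8 copper): copper=9 tile=6 wool=2
After 6 (craft compass): compass=1 copper=6 tile=6 wool=2
After 7 (craft compass): compass=2 copper=3 tile=6 wool=2
After 8 (craft compass): compass=3 tile=6 wool=2
After 9 (consume 2 compass): compass=1 tile=6 wool=2
After 10 (consume 1 compass): tile=6 wool=2
After 11 (consume 1 wool): tile=6 wool=1
After 12 (consume 1 wool): tile=6
After 13 (gather 8 mica): mica=8 tile=6
After 14 (gather 1 wool): mica=8 tile=6 wool=1
After 15 (gather 6 silk): mica=8 silk=6 tile=6 wool=1
After 16 (craft bolt): bolt=4 mica=5 silk=5 tile=6 wool=1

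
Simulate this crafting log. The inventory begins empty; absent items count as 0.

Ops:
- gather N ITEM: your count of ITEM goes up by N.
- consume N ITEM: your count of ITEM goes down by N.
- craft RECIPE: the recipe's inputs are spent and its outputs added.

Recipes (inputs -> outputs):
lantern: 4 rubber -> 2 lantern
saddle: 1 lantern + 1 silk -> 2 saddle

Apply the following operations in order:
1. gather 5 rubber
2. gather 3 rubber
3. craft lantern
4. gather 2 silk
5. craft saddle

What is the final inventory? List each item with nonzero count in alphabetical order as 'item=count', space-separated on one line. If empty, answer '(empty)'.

After 1 (gather 5 rubber): rubber=5
After 2 (gather 3 rubber): rubber=8
After 3 (craft lantern): lantern=2 rubber=4
After 4 (gather 2 silk): lantern=2 rubber=4 silk=2
After 5 (craft saddle): lantern=1 rubber=4 saddle=2 silk=1

Answer: lantern=1 rubber=4 saddle=2 silk=1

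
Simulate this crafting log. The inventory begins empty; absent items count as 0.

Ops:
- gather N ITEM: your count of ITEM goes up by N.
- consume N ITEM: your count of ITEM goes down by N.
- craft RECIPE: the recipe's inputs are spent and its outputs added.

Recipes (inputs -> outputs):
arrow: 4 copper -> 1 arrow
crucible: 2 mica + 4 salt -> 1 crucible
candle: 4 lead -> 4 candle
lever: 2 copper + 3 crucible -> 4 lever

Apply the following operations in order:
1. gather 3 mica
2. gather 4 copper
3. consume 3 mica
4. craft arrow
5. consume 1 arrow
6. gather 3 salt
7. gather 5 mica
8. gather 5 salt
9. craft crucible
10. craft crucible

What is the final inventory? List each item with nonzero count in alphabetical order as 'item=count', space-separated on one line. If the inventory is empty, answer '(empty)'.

After 1 (gather 3 mica): mica=3
After 2 (gather 4 copper): copper=4 mica=3
After 3 (consume 3 mica): copper=4
After 4 (craft arrow): arrow=1
After 5 (consume 1 arrow): (empty)
After 6 (gather 3 salt): salt=3
After 7 (gather 5 mica): mica=5 salt=3
After 8 (gather 5 salt): mica=5 salt=8
After 9 (craft crucible): crucible=1 mica=3 salt=4
After 10 (craft crucible): crucible=2 mica=1

Answer: crucible=2 mica=1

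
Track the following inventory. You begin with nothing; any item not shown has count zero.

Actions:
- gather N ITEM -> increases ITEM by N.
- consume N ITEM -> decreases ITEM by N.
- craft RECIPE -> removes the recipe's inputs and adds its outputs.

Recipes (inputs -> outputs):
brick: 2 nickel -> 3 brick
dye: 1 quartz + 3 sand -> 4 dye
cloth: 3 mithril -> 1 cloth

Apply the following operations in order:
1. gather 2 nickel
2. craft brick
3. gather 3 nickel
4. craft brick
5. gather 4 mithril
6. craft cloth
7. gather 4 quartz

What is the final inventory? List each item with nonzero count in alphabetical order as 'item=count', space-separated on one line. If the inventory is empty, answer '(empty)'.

After 1 (gather 2 nickel): nickel=2
After 2 (craft brick): brick=3
After 3 (gather 3 nickel): brick=3 nickel=3
After 4 (craft brick): brick=6 nickel=1
After 5 (gather 4 mithril): brick=6 mithril=4 nickel=1
After 6 (craft cloth): brick=6 cloth=1 mithril=1 nickel=1
After 7 (gather 4 quartz): brick=6 cloth=1 mithril=1 nickel=1 quartz=4

Answer: brick=6 cloth=1 mithril=1 nickel=1 quartz=4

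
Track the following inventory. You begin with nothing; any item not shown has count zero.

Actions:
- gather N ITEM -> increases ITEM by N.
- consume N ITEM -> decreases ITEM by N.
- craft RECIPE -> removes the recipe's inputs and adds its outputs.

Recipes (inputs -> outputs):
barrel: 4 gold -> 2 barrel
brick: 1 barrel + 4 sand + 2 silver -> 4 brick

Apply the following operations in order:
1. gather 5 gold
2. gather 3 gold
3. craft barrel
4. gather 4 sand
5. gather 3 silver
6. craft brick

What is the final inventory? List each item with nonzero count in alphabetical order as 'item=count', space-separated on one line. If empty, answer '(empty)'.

After 1 (gather 5 gold): gold=5
After 2 (gather 3 gold): gold=8
After 3 (craft barrel): barrel=2 gold=4
After 4 (gather 4 sand): barrel=2 gold=4 sand=4
After 5 (gather 3 silver): barrel=2 gold=4 sand=4 silver=3
After 6 (craft brick): barrel=1 brick=4 gold=4 silver=1

Answer: barrel=1 brick=4 gold=4 silver=1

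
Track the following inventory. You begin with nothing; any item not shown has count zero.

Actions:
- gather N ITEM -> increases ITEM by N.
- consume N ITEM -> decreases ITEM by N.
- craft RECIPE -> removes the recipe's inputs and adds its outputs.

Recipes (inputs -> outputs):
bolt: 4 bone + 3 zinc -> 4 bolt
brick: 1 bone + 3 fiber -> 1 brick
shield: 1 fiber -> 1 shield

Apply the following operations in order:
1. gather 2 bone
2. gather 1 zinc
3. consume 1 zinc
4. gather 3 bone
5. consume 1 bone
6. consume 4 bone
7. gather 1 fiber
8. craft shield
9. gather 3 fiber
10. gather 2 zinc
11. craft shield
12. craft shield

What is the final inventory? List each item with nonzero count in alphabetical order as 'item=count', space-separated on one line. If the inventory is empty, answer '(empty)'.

After 1 (gather 2 bone): bone=2
After 2 (gather 1 zinc): bone=2 zinc=1
After 3 (consume 1 zinc): bone=2
After 4 (gather 3 bone): bone=5
After 5 (consume 1 bone): bone=4
After 6 (consume 4 bone): (empty)
After 7 (gather 1 fiber): fiber=1
After 8 (craft shield): shield=1
After 9 (gather 3 fiber): fiber=3 shield=1
After 10 (gather 2 zinc): fiber=3 shield=1 zinc=2
After 11 (craft shield): fiber=2 shield=2 zinc=2
After 12 (craft shield): fiber=1 shield=3 zinc=2

Answer: fiber=1 shield=3 zinc=2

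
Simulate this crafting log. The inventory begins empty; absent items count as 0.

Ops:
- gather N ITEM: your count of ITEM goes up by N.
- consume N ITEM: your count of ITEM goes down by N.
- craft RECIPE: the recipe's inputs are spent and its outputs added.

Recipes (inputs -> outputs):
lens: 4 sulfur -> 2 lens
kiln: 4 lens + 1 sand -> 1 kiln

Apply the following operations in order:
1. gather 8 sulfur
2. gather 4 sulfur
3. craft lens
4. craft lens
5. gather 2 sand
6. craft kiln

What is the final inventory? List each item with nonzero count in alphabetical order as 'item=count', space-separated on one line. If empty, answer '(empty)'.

After 1 (gather 8 sulfur): sulfur=8
After 2 (gather 4 sulfur): sulfur=12
After 3 (craft lens): lens=2 sulfur=8
After 4 (craft lens): lens=4 sulfur=4
After 5 (gather 2 sand): lens=4 sand=2 sulfur=4
After 6 (craft kiln): kiln=1 sand=1 sulfur=4

Answer: kiln=1 sand=1 sulfur=4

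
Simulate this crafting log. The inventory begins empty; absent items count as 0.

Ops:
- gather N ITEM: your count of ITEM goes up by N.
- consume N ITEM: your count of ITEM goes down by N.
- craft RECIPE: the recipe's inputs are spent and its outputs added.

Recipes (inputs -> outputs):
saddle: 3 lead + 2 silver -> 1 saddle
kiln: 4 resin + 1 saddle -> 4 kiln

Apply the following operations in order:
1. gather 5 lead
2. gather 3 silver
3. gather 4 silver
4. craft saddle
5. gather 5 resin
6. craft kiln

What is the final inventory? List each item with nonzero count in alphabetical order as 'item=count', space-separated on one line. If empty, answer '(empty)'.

After 1 (gather 5 lead): lead=5
After 2 (gather 3 silver): lead=5 silver=3
After 3 (gather 4 silver): lead=5 silver=7
After 4 (craft saddle): lead=2 saddle=1 silver=5
After 5 (gather 5 resin): lead=2 resin=5 saddle=1 silver=5
After 6 (craft kiln): kiln=4 lead=2 resin=1 silver=5

Answer: kiln=4 lead=2 resin=1 silver=5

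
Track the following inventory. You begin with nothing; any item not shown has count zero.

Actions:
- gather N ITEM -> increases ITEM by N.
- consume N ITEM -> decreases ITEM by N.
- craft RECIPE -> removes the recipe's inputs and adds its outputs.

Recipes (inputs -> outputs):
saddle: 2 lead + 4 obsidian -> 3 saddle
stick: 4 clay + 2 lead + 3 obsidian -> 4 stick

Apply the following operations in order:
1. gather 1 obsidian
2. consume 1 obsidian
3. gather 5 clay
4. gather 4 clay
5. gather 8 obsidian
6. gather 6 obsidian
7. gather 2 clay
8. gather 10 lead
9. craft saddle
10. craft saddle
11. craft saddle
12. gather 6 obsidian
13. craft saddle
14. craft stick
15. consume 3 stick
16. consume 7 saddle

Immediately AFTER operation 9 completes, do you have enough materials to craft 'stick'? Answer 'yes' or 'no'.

Answer: yes

Derivation:
After 1 (gather 1 obsidian): obsidian=1
After 2 (consume 1 obsidian): (empty)
After 3 (gather 5 clay): clay=5
After 4 (gather 4 clay): clay=9
After 5 (gather 8 obsidian): clay=9 obsidian=8
After 6 (gather 6 obsidian): clay=9 obsidian=14
After 7 (gather 2 clay): clay=11 obsidian=14
After 8 (gather 10 lead): clay=11 lead=10 obsidian=14
After 9 (craft saddle): clay=11 lead=8 obsidian=10 saddle=3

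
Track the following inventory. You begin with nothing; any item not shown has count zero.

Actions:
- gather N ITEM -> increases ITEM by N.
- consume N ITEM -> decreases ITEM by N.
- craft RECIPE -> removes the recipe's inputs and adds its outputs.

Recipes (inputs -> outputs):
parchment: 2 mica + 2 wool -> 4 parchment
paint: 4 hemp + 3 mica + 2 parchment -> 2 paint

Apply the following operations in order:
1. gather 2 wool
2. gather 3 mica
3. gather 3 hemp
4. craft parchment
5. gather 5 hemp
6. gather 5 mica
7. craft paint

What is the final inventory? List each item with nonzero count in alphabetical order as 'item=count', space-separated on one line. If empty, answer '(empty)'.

Answer: hemp=4 mica=3 paint=2 parchment=2

Derivation:
After 1 (gather 2 wool): wool=2
After 2 (gather 3 mica): mica=3 wool=2
After 3 (gather 3 hemp): hemp=3 mica=3 wool=2
After 4 (craft parchment): hemp=3 mica=1 parchment=4
After 5 (gather 5 hemp): hemp=8 mica=1 parchment=4
After 6 (gather 5 mica): hemp=8 mica=6 parchment=4
After 7 (craft paint): hemp=4 mica=3 paint=2 parchment=2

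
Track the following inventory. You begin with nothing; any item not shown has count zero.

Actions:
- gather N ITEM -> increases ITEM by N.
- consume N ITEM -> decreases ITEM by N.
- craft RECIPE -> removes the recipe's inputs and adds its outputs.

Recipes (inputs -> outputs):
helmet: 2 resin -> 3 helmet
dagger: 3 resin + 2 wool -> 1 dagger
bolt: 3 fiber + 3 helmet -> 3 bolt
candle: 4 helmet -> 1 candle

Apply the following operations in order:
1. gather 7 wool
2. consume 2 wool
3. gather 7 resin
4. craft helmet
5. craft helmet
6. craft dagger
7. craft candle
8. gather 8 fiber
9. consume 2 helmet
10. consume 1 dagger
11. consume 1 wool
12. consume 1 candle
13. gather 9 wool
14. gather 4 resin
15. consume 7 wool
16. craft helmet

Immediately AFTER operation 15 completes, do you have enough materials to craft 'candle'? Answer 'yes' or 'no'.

Answer: no

Derivation:
After 1 (gather 7 wool): wool=7
After 2 (consume 2 wool): wool=5
After 3 (gather 7 resin): resin=7 wool=5
After 4 (craft helmet): helmet=3 resin=5 wool=5
After 5 (craft helmet): helmet=6 resin=3 wool=5
After 6 (craft dagger): dagger=1 helmet=6 wool=3
After 7 (craft candle): candle=1 dagger=1 helmet=2 wool=3
After 8 (gather 8 fiber): candle=1 dagger=1 fiber=8 helmet=2 wool=3
After 9 (consume 2 helmet): candle=1 dagger=1 fiber=8 wool=3
After 10 (consume 1 dagger): candle=1 fiber=8 wool=3
After 11 (consume 1 wool): candle=1 fiber=8 wool=2
After 12 (consume 1 candle): fiber=8 wool=2
After 13 (gather 9 wool): fiber=8 wool=11
After 14 (gather 4 resin): fiber=8 resin=4 wool=11
After 15 (consume 7 wool): fiber=8 resin=4 wool=4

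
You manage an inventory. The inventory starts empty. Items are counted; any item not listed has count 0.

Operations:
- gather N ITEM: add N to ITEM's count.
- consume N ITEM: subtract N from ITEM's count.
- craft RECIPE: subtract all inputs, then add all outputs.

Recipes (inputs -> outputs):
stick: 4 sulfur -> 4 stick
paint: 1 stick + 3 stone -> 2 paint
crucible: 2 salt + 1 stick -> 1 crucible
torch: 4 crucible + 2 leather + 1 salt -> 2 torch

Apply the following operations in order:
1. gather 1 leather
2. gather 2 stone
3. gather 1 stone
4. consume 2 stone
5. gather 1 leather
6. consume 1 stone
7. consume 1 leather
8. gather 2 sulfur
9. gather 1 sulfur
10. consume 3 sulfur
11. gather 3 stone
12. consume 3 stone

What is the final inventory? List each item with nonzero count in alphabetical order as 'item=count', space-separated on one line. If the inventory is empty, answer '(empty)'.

Answer: leather=1

Derivation:
After 1 (gather 1 leather): leather=1
After 2 (gather 2 stone): leather=1 stone=2
After 3 (gather 1 stone): leather=1 stone=3
After 4 (consume 2 stone): leather=1 stone=1
After 5 (gather 1 leather): leather=2 stone=1
After 6 (consume 1 stone): leather=2
After 7 (consume 1 leather): leather=1
After 8 (gather 2 sulfur): leather=1 sulfur=2
After 9 (gather 1 sulfur): leather=1 sulfur=3
After 10 (consume 3 sulfur): leather=1
After 11 (gather 3 stone): leather=1 stone=3
After 12 (consume 3 stone): leather=1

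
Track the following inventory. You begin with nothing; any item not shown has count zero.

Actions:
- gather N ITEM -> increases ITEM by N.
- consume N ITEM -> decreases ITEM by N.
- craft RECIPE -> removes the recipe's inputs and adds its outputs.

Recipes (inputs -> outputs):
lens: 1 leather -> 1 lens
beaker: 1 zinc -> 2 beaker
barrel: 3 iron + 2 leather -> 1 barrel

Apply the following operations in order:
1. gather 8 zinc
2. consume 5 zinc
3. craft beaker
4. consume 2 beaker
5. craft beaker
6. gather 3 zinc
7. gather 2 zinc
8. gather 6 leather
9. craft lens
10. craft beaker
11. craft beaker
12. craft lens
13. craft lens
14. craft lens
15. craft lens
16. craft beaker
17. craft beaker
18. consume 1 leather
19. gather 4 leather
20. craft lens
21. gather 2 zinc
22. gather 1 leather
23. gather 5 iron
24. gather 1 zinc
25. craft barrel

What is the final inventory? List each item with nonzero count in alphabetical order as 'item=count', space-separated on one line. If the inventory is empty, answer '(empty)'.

After 1 (gather 8 zinc): zinc=8
After 2 (consume 5 zinc): zinc=3
After 3 (craft beaker): beaker=2 zinc=2
After 4 (consume 2 beaker): zinc=2
After 5 (craft beaker): beaker=2 zinc=1
After 6 (gather 3 zinc): beaker=2 zinc=4
After 7 (gather 2 zinc): beaker=2 zinc=6
After 8 (gather 6 leather): beaker=2 leather=6 zinc=6
After 9 (craft lens): beaker=2 leather=5 lens=1 zinc=6
After 10 (craft beaker): beaker=4 leather=5 lens=1 zinc=5
After 11 (craft beaker): beaker=6 leather=5 lens=1 zinc=4
After 12 (craft lens): beaker=6 leather=4 lens=2 zinc=4
After 13 (craft lens): beaker=6 leather=3 lens=3 zinc=4
After 14 (craft lens): beaker=6 leather=2 lens=4 zinc=4
After 15 (craft lens): beaker=6 leather=1 lens=5 zinc=4
After 16 (craft beaker): beaker=8 leather=1 lens=5 zinc=3
After 17 (craft beaker): beaker=10 leather=1 lens=5 zinc=2
After 18 (consume 1 leather): beaker=10 lens=5 zinc=2
After 19 (gather 4 leather): beaker=10 leather=4 lens=5 zinc=2
After 20 (craft lens): beaker=10 leather=3 lens=6 zinc=2
After 21 (gather 2 zinc): beaker=10 leather=3 lens=6 zinc=4
After 22 (gather 1 leather): beaker=10 leather=4 lens=6 zinc=4
After 23 (gather 5 iron): beaker=10 iron=5 leather=4 lens=6 zinc=4
After 24 (gather 1 zinc): beaker=10 iron=5 leather=4 lens=6 zinc=5
After 25 (craft barrel): barrel=1 beaker=10 iron=2 leather=2 lens=6 zinc=5

Answer: barrel=1 beaker=10 iron=2 leather=2 lens=6 zinc=5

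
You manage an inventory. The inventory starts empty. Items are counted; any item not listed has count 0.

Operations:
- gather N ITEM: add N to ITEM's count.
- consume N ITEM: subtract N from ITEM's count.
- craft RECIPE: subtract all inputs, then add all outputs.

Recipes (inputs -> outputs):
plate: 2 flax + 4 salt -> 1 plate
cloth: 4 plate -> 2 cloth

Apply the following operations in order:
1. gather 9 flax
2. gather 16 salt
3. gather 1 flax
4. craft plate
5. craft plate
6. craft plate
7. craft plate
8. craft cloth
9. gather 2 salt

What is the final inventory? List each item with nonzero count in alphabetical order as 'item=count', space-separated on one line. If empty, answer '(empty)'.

Answer: cloth=2 flax=2 salt=2

Derivation:
After 1 (gather 9 flax): flax=9
After 2 (gather 16 salt): flax=9 salt=16
After 3 (gather 1 flax): flax=10 salt=16
After 4 (craft plate): flax=8 plate=1 salt=12
After 5 (craft plate): flax=6 plate=2 salt=8
After 6 (craft plate): flax=4 plate=3 salt=4
After 7 (craft plate): flax=2 plate=4
After 8 (craft cloth): cloth=2 flax=2
After 9 (gather 2 salt): cloth=2 flax=2 salt=2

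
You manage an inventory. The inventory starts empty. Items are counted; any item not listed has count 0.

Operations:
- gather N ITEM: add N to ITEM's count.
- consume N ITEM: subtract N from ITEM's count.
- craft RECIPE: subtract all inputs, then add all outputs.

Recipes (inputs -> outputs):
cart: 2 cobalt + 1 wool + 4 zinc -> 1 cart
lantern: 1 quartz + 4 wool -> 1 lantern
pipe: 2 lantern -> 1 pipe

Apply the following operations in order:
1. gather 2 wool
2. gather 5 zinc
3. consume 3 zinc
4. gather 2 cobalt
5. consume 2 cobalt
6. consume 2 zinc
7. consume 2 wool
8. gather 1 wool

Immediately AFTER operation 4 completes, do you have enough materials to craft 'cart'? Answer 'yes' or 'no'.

Answer: no

Derivation:
After 1 (gather 2 wool): wool=2
After 2 (gather 5 zinc): wool=2 zinc=5
After 3 (consume 3 zinc): wool=2 zinc=2
After 4 (gather 2 cobalt): cobalt=2 wool=2 zinc=2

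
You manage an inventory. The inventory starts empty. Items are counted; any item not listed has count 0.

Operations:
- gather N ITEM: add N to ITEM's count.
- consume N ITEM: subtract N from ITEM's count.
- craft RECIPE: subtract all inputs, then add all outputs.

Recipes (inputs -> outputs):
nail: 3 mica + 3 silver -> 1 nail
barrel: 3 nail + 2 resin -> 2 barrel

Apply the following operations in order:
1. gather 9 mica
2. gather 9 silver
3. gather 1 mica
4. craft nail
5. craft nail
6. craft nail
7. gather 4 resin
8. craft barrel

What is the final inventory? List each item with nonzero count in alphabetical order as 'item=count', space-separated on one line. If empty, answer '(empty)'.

Answer: barrel=2 mica=1 resin=2

Derivation:
After 1 (gather 9 mica): mica=9
After 2 (gather 9 silver): mica=9 silver=9
After 3 (gather 1 mica): mica=10 silver=9
After 4 (craft nail): mica=7 nail=1 silver=6
After 5 (craft nail): mica=4 nail=2 silver=3
After 6 (craft nail): mica=1 nail=3
After 7 (gather 4 resin): mica=1 nail=3 resin=4
After 8 (craft barrel): barrel=2 mica=1 resin=2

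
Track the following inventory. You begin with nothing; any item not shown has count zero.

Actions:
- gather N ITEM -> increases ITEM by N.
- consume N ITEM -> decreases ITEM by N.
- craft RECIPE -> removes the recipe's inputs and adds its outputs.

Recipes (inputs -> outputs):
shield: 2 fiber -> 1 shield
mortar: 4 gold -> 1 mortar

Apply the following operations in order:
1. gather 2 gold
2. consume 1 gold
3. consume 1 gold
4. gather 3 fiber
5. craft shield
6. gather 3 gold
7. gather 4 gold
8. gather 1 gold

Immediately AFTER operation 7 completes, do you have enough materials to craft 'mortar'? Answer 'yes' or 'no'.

After 1 (gather 2 gold): gold=2
After 2 (consume 1 gold): gold=1
After 3 (consume 1 gold): (empty)
After 4 (gather 3 fiber): fiber=3
After 5 (craft shield): fiber=1 shield=1
After 6 (gather 3 gold): fiber=1 gold=3 shield=1
After 7 (gather 4 gold): fiber=1 gold=7 shield=1

Answer: yes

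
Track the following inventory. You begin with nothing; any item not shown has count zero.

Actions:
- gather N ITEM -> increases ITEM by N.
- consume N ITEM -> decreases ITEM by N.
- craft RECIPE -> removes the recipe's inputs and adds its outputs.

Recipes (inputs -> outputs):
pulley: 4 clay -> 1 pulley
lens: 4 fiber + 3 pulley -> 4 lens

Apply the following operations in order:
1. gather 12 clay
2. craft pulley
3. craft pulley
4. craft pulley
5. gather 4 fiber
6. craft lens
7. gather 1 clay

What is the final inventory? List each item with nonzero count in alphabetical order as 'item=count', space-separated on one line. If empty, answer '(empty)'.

After 1 (gather 12 clay): clay=12
After 2 (craft pulley): clay=8 pulley=1
After 3 (craft pulley): clay=4 pulley=2
After 4 (craft pulley): pulley=3
After 5 (gather 4 fiber): fiber=4 pulley=3
After 6 (craft lens): lens=4
After 7 (gather 1 clay): clay=1 lens=4

Answer: clay=1 lens=4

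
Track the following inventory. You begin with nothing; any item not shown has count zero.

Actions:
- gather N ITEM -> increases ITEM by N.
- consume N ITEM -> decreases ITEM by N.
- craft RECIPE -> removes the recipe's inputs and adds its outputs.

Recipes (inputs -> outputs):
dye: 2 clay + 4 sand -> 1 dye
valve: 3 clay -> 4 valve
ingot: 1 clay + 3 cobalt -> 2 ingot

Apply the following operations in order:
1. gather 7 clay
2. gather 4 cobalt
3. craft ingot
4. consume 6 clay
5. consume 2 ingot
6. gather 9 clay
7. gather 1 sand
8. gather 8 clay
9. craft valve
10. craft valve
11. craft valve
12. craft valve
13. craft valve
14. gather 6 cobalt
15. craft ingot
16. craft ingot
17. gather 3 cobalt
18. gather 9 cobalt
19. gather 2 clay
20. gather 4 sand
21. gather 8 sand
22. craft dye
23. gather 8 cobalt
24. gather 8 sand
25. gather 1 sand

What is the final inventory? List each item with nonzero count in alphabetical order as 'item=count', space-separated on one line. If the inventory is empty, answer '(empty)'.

After 1 (gather 7 clay): clay=7
After 2 (gather 4 cobalt): clay=7 cobalt=4
After 3 (craft ingot): clay=6 cobalt=1 ingot=2
After 4 (consume 6 clay): cobalt=1 ingot=2
After 5 (consume 2 ingot): cobalt=1
After 6 (gather 9 clay): clay=9 cobalt=1
After 7 (gather 1 sand): clay=9 cobalt=1 sand=1
After 8 (gather 8 clay): clay=17 cobalt=1 sand=1
After 9 (craft valve): clay=14 cobalt=1 sand=1 valve=4
After 10 (craft valve): clay=11 cobalt=1 sand=1 valve=8
After 11 (craft valve): clay=8 cobalt=1 sand=1 valve=12
After 12 (craft valve): clay=5 cobalt=1 sand=1 valve=16
After 13 (craft valve): clay=2 cobalt=1 sand=1 valve=20
After 14 (gather 6 cobalt): clay=2 cobalt=7 sand=1 valve=20
After 15 (craft ingot): clay=1 cobalt=4 ingot=2 sand=1 valve=20
After 16 (craft ingot): cobalt=1 ingot=4 sand=1 valve=20
After 17 (gather 3 cobalt): cobalt=4 ingot=4 sand=1 valve=20
After 18 (gather 9 cobalt): cobalt=13 ingot=4 sand=1 valve=20
After 19 (gather 2 clay): clay=2 cobalt=13 ingot=4 sand=1 valve=20
After 20 (gather 4 sand): clay=2 cobalt=13 ingot=4 sand=5 valve=20
After 21 (gather 8 sand): clay=2 cobalt=13 ingot=4 sand=13 valve=20
After 22 (craft dye): cobalt=13 dye=1 ingot=4 sand=9 valve=20
After 23 (gather 8 cobalt): cobalt=21 dye=1 ingot=4 sand=9 valve=20
After 24 (gather 8 sand): cobalt=21 dye=1 ingot=4 sand=17 valve=20
After 25 (gather 1 sand): cobalt=21 dye=1 ingot=4 sand=18 valve=20

Answer: cobalt=21 dye=1 ingot=4 sand=18 valve=20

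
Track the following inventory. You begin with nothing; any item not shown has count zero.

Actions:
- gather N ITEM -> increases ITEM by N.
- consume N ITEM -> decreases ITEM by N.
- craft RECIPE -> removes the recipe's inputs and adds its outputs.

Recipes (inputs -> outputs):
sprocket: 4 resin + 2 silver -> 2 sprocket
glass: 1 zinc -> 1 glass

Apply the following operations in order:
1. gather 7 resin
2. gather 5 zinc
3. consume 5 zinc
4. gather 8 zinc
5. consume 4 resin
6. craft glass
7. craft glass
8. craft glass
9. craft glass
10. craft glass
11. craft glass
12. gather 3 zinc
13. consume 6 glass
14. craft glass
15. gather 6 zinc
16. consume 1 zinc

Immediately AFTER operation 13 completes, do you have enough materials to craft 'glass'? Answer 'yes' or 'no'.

Answer: yes

Derivation:
After 1 (gather 7 resin): resin=7
After 2 (gather 5 zinc): resin=7 zinc=5
After 3 (consume 5 zinc): resin=7
After 4 (gather 8 zinc): resin=7 zinc=8
After 5 (consume 4 resin): resin=3 zinc=8
After 6 (craft glass): glass=1 resin=3 zinc=7
After 7 (craft glass): glass=2 resin=3 zinc=6
After 8 (craft glass): glass=3 resin=3 zinc=5
After 9 (craft glass): glass=4 resin=3 zinc=4
After 10 (craft glass): glass=5 resin=3 zinc=3
After 11 (craft glass): glass=6 resin=3 zinc=2
After 12 (gather 3 zinc): glass=6 resin=3 zinc=5
After 13 (consume 6 glass): resin=3 zinc=5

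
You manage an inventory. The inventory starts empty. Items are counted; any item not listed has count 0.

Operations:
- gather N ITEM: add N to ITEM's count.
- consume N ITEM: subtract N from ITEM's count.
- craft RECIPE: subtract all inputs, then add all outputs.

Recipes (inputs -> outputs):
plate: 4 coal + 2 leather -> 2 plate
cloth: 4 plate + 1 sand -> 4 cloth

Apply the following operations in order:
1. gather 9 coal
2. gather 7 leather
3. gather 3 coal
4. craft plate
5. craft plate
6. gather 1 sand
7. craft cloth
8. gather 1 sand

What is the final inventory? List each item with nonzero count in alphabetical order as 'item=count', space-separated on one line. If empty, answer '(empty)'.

Answer: cloth=4 coal=4 leather=3 sand=1

Derivation:
After 1 (gather 9 coal): coal=9
After 2 (gather 7 leather): coal=9 leather=7
After 3 (gather 3 coal): coal=12 leather=7
After 4 (craft plate): coal=8 leather=5 plate=2
After 5 (craft plate): coal=4 leather=3 plate=4
After 6 (gather 1 sand): coal=4 leather=3 plate=4 sand=1
After 7 (craft cloth): cloth=4 coal=4 leather=3
After 8 (gather 1 sand): cloth=4 coal=4 leather=3 sand=1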